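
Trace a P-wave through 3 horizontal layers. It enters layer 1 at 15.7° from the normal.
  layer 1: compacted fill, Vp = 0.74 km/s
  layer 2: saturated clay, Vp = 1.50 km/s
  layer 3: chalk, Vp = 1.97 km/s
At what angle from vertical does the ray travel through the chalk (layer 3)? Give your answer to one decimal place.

Snell's law across each interface conserves sin θ / V, so sin θ_3 = V_3·sin θ₁/V₁.
sin θ_3 = 1.97 × sin 15.7° / 0.74 = 0.7204.
θ_3 = arcsin 0.7204 = 46.09°.

46.1°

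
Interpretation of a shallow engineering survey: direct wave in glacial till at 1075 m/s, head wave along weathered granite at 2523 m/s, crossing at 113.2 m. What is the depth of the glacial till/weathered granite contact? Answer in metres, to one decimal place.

35.9 m

x_cross = 2h·√((V₂+V₁)/(V₂−V₁)) → h = x_cross / (2·√((V₂+V₁)/(V₂−V₁))).
√((V₂+V₁)/(V₂−V₁)) = √((2523+1075)/(2523−1075)) = 1.5763.
h = 113.2 / (2·1.5763) = 35.91 m.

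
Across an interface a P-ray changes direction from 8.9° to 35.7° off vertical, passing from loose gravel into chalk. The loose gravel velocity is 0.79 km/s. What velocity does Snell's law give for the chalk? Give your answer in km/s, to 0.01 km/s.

2.98 km/s

sin 8.9° = 0.1547; sin 35.7° = 0.5835.
V₂ = V₁·(sin θ₂/sin θ₁) = 0.79·(0.5835/0.1547) = 2.98 km/s.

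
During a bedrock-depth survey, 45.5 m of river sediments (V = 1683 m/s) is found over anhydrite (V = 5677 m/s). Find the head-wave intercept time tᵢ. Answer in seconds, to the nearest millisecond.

0.052 s

tᵢ = 2h·√(V₂²−V₁²)/(V₁V₂).
√(V₂²−V₁²) = √(5677²−1683²) = 5421.8 m/s.
tᵢ = 2·45.5·5421.8/(1683·5677) = 0.05164 s.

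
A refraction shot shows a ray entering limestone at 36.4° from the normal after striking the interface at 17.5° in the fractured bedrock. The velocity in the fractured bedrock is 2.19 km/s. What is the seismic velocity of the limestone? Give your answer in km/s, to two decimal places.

4.32 km/s

sin 17.5° = 0.3007; sin 36.4° = 0.5934.
V₂ = V₁·(sin θ₂/sin θ₁) = 2.19·(0.5934/0.3007) = 4.32 km/s.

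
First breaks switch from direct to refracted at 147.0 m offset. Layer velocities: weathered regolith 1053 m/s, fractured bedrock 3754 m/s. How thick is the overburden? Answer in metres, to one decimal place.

h = (x_cross/2)·√((V₂−V₁)/(V₂+V₁)).
(V₂−V₁)/(V₂+V₁) = (3754−1053)/(3754+1053) = 0.5619; √ = 0.7496.
h = (147.0/2)·0.7496 = 55.10 m.

55.1 m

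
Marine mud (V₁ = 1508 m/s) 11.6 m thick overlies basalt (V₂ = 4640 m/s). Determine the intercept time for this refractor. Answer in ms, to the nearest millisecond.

15 ms

tᵢ = 2h·√(V₂²−V₁²)/(V₁V₂).
√(V₂²−V₁²) = √(4640²−1508²) = 4388.1 m/s.
tᵢ = 2·11.6·4388.1/(1508·4640) = 0.01455 s.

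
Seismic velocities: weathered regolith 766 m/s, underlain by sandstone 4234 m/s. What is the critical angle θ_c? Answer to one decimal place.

Critical incidence: sin θ_c = V₁/V₂ = 766/4234 = 0.1809.
θ_c = arcsin 0.1809 = 10.42°.

10.4°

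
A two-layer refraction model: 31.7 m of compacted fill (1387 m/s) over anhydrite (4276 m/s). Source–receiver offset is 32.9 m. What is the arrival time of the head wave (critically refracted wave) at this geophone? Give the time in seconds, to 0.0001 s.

0.0509 s

t = x/V₂ + 2h·√(V₂²−V₁²)/(V₁V₂).
√(V₂²−V₁²) = √(4276²−1387²) = 4044.8 m/s; delay term = 2·31.7·4044.8/(1387·4276) = 0.04324 s.
t = 32.9/4276 + 0.04324 = 0.05093 s.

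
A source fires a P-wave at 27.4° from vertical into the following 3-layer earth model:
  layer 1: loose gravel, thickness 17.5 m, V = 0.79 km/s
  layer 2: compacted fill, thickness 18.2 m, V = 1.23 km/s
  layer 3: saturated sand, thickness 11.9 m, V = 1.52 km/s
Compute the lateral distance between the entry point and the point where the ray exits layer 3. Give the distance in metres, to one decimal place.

50.4 m

p = sin θ₁/V₁ = sin 27.4°/0.79 = 5.8253e-01 s/km is conserved through the stack.
Layer 1: θ = 27.40°; offset = 17.5·tan 27.40° = 9.071 m.
Layer 2: sin θ = p·1.23 = 0.7165 → θ = 45.77°; offset = 18.2·tan 45.77° = 18.694 m.
Layer 3: sin θ = p·1.52 = 0.8854 → θ = 62.31°; offset = 11.9·tan 62.31° = 22.673 m.
Σ offsets = 50.438 m.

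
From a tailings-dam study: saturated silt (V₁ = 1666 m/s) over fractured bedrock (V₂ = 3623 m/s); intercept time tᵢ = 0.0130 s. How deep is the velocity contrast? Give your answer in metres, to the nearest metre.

h = tᵢ·V₁·V₂ / (2·√(V₂²−V₁²)).
√(V₂²−V₁²) = √(3623² − 1666²) = 3217.2 m/s.
h = 0.013 s × 1666 × 3623 / (2 × 3217.2) = 12.19 m.

12 m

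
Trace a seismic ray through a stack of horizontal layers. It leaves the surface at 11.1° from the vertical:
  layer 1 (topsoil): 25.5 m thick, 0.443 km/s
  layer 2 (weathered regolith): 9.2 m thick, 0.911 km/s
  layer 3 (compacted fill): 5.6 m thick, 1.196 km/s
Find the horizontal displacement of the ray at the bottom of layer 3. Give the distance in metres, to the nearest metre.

12 m

Apply Snell's law at each interface; in layer i the horizontal offset is hᵢ·tan θᵢ.
Layer 1: θ = 11.10°; offset = 25.5·tan 11.10° = 5.003 m.
Layer 2: sin θ = 0.911·sin 11.1°/0.443 = 0.3959, θ = 23.32°; offset = 9.2·tan 23.32° = 3.966 m.
Layer 3: sin θ = 1.196·sin 11.1°/0.443 = 0.5198, θ = 31.32°; offset = 5.6·tan 31.32° = 3.407 m.
Summing the layer offsets gives 12.376 m.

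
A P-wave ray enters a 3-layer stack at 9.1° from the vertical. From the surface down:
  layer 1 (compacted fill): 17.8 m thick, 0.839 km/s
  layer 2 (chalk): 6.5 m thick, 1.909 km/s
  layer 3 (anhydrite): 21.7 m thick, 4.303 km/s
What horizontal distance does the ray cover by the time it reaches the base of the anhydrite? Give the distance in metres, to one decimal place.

35.5 m

Apply Snell's law at each interface; in layer i the horizontal offset is hᵢ·tan θᵢ.
Layer 1: θ = 9.10°; offset = 17.8·tan 9.10° = 2.851 m.
Layer 2: sin θ = 1.909·sin 9.1°/0.839 = 0.3599, θ = 21.09°; offset = 6.5·tan 21.09° = 2.507 m.
Layer 3: sin θ = 4.303·sin 9.1°/0.839 = 0.8111, θ = 54.21°; offset = 21.7·tan 54.21° = 30.097 m.
Summing the layer offsets gives 35.455 m.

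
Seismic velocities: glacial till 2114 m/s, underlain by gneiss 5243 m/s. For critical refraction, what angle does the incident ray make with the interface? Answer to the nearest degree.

66°

Critical incidence: sin θ_c = V₁/V₂ = 2114/5243 = 0.4032.
θ_c = arcsin 0.4032 = 23.78°.
Measured from the interface: 90° − 23.78° = 66.22°.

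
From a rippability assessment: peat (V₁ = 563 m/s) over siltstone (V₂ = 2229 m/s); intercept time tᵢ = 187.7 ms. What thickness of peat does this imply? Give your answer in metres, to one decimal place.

54.6 m

θ_c = arcsin(563/2229) = 14.63°; cos θ_c = 0.9676.
tᵢ = 2h cos θ_c/V₁ ⇒ h = tᵢ·V₁/(2 cos θ_c) = 0.1877·563/(2·0.9676) = 54.61 m.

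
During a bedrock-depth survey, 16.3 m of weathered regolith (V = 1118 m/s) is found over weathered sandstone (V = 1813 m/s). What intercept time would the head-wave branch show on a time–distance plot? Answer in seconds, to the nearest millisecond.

0.023 s

tᵢ = 2h·√(V₂²−V₁²)/(V₁V₂).
√(V₂²−V₁²) = √(1813²−1118²) = 1427.3 m/s.
tᵢ = 2·16.3·1427.3/(1118·1813) = 0.02296 s.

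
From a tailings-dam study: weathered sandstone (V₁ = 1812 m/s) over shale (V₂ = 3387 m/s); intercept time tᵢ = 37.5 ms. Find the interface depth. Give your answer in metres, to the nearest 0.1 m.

40.2 m

h = tᵢ·V₁·V₂ / (2·√(V₂²−V₁²)).
√(V₂²−V₁²) = √(3387² − 1812²) = 2861.5 m/s.
h = 0.0375 s × 1812 × 3387 / (2 × 2861.5) = 40.21 m.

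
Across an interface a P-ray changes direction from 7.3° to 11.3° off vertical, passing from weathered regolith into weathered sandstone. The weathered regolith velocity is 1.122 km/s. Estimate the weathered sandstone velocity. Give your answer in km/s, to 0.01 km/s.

1.73 km/s

Snell's law: sin 7.3°/V₁ = sin 11.3°/V₂.
V₂ = V₁·sin 11.3°/sin 7.3° = 1.122 × 1.5421 = 1.73 km/s.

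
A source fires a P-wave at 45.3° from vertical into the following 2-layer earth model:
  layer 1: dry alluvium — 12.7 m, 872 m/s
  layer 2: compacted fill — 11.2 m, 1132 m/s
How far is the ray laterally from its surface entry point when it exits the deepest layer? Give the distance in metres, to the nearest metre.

Ray parameter p = sin 45.3° / 872 m/s = 8.1514e-04 s/m.
Layer 1: θ = 45.30°; offset = 12.7·tan 45.30° = 12.834 m.
Layer 2: sin θ = p·1132 = 0.9227 → θ = 67.33°; offset = 11.2·tan 67.33° = 26.813 m.
Σ offsets = 39.647 m.

40 m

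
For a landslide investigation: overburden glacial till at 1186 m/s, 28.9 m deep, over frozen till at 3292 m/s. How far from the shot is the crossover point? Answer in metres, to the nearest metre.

θ_c = arcsin(1186/3292) = 21.12°, so cos θ_c = 0.9328 and tᵢ = 2h cos θ_c/V₁ = 0.0455 s.
At crossover x/V₁ = x/V₂ + tᵢ ⇒ x = tᵢ/(1/V₁ − 1/V₂) = 0.04546/(8.4317e-04 − 3.0377e-04) = 84.28 m.

84 m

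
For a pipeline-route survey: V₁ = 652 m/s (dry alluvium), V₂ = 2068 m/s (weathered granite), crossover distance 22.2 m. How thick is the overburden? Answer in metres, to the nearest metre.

h = (x_cross/2)·√((V₂−V₁)/(V₂+V₁)).
(V₂−V₁)/(V₂+V₁) = (2068−652)/(2068+652) = 0.5206; √ = 0.7215.
h = (22.2/2)·0.7215 = 8.01 m.

8 m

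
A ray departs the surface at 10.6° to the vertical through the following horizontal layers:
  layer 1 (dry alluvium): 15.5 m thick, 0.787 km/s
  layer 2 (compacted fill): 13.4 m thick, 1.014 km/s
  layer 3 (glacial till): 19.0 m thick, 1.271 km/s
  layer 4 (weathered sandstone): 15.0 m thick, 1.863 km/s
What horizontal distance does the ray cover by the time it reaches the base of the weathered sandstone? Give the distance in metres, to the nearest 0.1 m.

Apply Snell's law at each interface; in layer i the horizontal offset is hᵢ·tan θᵢ.
Layer 1: θ = 10.60°; offset = 15.5·tan 10.60° = 2.901 m.
Layer 2: sin θ = 1.014·sin 10.6°/0.787 = 0.2370, θ = 13.71°; offset = 13.4·tan 13.71° = 3.269 m.
Layer 3: sin θ = 1.271·sin 10.6°/0.787 = 0.2971, θ = 17.28°; offset = 19.0·tan 17.28° = 5.911 m.
Layer 4: sin θ = 1.863·sin 10.6°/0.787 = 0.4355, θ = 25.81°; offset = 15.0·tan 25.81° = 7.256 m.
Summing the layer offsets gives 19.337 m.

19.3 m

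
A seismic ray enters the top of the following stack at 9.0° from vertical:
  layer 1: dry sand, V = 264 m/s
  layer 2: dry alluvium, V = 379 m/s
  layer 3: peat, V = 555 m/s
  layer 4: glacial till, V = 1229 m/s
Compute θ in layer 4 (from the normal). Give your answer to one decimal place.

Snell's law across each interface conserves sin θ / V, so sin θ_4 = V_4·sin θ₁/V₁.
sin θ_4 = 1229 × sin 9.0° / 264 = 0.7282.
θ_4 = arcsin 0.7282 = 46.74°.

46.7°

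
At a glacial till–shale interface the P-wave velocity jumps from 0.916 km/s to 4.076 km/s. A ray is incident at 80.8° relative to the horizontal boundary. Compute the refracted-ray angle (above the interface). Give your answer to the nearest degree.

45°

Convert to the normal: θ₁ = 90° − 80.8° = 9.2°.
Snell's law: sin θ₂ = (V₂/V₁)·sin θ₁ = (4.076/0.916)·sin 9.2° = 0.7114.
θ₂ = sin⁻¹(0.7114) = 45.35° (from vertical).
From the interface: 90° − 45.35° = 44.65°.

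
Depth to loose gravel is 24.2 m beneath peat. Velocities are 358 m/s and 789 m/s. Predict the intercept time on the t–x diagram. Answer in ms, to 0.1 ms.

120.5 ms

θ_c = arcsin(V₁/V₂) = arcsin(358/789) = 26.98°; cos θ_c = 0.8911.
tᵢ = 2h·cos θ_c / V₁ = 2·24.2·0.8911 / 358 = 0.12048 s.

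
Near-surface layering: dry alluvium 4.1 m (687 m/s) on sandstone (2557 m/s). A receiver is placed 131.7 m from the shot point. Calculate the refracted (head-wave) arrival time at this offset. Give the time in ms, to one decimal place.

t = x/V₂ + 2h·√(V₂²−V₁²)/(V₁V₂).
√(V₂²−V₁²) = √(2557²−687²) = 2463.0 m/s; delay term = 2·4.1·2463.0/(687·2557) = 0.01150 s.
t = 131.7/2557 + 0.01150 = 0.06300 s.

63.0 ms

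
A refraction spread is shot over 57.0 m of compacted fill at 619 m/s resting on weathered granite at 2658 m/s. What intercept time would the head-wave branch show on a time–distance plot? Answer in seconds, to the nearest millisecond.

θ_c = arcsin(V₁/V₂) = arcsin(619/2658) = 13.47°; cos θ_c = 0.9725.
tᵢ = 2h·cos θ_c / V₁ = 2·57.0·0.9725 / 619 = 0.17910 s.

0.179 s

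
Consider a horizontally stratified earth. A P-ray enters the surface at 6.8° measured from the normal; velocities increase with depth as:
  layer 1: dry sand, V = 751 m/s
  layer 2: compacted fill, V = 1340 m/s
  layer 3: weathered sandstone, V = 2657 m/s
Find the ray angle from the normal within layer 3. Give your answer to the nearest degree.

Ray parameter p = sin 6.8° / 751 = 1.5766e-04 s/m.
sin θ_3 = p·V_3 = 1.5766e-04 × 2657 = 0.4189.
θ_3 = arcsin 0.4189 = 24.77°.

25°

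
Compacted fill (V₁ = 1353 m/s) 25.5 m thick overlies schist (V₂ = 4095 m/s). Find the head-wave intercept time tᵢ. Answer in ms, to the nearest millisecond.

36 ms

θ_c = arcsin(V₁/V₂) = arcsin(1353/4095) = 19.29°; cos θ_c = 0.9438.
tᵢ = 2h·cos θ_c / V₁ = 2·25.5·0.9438 / 1353 = 0.03558 s.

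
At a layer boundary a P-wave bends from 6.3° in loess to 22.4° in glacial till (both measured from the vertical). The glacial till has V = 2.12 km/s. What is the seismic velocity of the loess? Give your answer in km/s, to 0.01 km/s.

0.61 km/s

sin 6.3° = 0.1097; sin 22.4° = 0.3811.
V₁ = V₂·(sin θ₁/sin θ₂) = 2.12·(0.1097/0.3811) = 0.61 km/s.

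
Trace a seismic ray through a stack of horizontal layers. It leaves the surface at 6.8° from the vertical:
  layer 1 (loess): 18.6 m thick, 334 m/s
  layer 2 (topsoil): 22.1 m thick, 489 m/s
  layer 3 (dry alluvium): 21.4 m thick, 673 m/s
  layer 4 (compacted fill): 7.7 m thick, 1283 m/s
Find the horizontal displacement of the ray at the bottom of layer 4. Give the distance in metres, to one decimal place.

15.3 m

Ray parameter p = sin 6.8° / 334 m/s = 3.5450e-04 s/m.
Layer 1: θ = 6.80°; offset = 18.6·tan 6.80° = 2.218 m.
Layer 2: sin θ = p·489 = 0.1734 → θ = 9.98°; offset = 22.1·tan 9.98° = 3.890 m.
Layer 3: sin θ = p·673 = 0.2386 → θ = 13.80°; offset = 21.4·tan 13.80° = 5.257 m.
Layer 4: sin θ = p·1283 = 0.4548 → θ = 27.05°; offset = 7.7·tan 27.05° = 3.932 m.
Σ offsets = 15.298 m.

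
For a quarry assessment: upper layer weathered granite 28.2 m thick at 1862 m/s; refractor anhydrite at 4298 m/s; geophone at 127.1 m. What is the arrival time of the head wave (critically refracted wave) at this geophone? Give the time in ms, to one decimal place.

56.9 ms

θ_c = arcsin(V₁/V₂) = arcsin(1862/4298) = 25.67°, cos θ_c = 0.9013.
Intercept time tᵢ = 2h cos θ_c / V₁ = 2·28.2·0.9013/1862 = 0.02730 s.
t = x/V₂ + tᵢ = 127.1/4298 + 0.02730 = 0.05687 s.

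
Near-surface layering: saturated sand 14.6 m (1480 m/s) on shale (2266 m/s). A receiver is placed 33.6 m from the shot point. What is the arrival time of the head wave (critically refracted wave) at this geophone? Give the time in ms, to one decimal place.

29.8 ms

θ_c = arcsin(V₁/V₂) = arcsin(1480/2266) = 40.78°, cos θ_c = 0.7572.
Intercept time tᵢ = 2h cos θ_c / V₁ = 2·14.6·0.7572/1480 = 0.01494 s.
t = x/V₂ + tᵢ = 33.6/2266 + 0.01494 = 0.02977 s.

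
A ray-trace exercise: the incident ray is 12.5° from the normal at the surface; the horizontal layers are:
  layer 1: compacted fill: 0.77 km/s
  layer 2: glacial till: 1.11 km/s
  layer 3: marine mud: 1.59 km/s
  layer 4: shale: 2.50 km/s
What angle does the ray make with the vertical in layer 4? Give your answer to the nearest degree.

Ray parameter p = sin 12.5° / 0.77 = 2.8109e-01 s/km.
sin θ_4 = p·V_4 = 2.8109e-01 × 2.50 = 0.7027.
θ_4 = 44.65° from the vertical.

45°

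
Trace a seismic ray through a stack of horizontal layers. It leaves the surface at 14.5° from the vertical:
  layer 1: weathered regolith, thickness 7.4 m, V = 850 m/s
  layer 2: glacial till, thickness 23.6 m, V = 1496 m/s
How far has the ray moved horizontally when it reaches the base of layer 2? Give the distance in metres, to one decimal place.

13.5 m

p = sin θ₁/V₁ = sin 14.5°/850 = 2.9456e-04 s/m is conserved through the stack.
Layer 1: θ = 14.50°; offset = 7.4·tan 14.50° = 1.914 m.
Layer 2: sin θ = p·1496 = 0.4407 → θ = 26.15°; offset = 23.6·tan 26.15° = 11.585 m.
Total horizontal offset = 13.499 m.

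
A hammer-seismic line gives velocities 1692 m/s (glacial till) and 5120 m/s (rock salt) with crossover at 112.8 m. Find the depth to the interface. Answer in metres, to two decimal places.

h = (x_cross/2)·√((V₂−V₁)/(V₂+V₁)).
(V₂−V₁)/(V₂+V₁) = (5120−1692)/(5120+1692) = 0.5032; √ = 0.7094.
h = (112.8/2)·0.7094 = 40.01 m.

40.01 m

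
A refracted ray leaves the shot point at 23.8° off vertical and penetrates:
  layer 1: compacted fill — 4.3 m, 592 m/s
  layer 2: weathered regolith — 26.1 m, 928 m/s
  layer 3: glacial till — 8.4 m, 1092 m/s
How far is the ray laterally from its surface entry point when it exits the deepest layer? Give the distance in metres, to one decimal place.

Apply Snell's law at each interface; in layer i the horizontal offset is hᵢ·tan θᵢ.
Layer 1: θ = 23.80°; offset = 4.3·tan 23.80° = 1.897 m.
Layer 2: sin θ = 928·sin 23.8°/592 = 0.6326, θ = 39.24°; offset = 26.1·tan 39.24° = 21.318 m.
Layer 3: sin θ = 1092·sin 23.8°/592 = 0.7444, θ = 48.11°; offset = 8.4·tan 48.11° = 9.364 m.
Summing the layer offsets gives 32.578 m.

32.6 m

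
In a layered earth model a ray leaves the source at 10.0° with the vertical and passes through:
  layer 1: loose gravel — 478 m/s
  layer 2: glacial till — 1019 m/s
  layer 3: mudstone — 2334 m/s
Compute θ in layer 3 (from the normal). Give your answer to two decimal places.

Ray parameter p = sin 10.0° / 478 = 3.6328e-04 s/m.
sin θ_3 = p·V_3 = 3.6328e-04 × 2334 = 0.8479.
θ_3 = 57.98° from the vertical.

57.98°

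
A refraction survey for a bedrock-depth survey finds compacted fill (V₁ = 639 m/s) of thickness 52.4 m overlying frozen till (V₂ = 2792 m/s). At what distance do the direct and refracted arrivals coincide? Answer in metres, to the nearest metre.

132 m

x_cross = 2h·√((V₂+V₁)/(V₂−V₁)).
(V₂+V₁)/(V₂−V₁) = (2792+639)/(2792−639) = 1.5936; √ = 1.2624.
x_cross = 2·52.4·1.2624 = 132.30 m.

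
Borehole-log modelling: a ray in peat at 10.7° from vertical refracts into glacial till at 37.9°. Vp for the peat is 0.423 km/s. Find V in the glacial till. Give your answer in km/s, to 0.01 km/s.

Snell's law: sin 10.7°/V₁ = sin 37.9°/V₂.
V₂ = V₁·sin 37.9°/sin 10.7° = 0.423 × 3.3085 = 1.40 km/s.

1.40 km/s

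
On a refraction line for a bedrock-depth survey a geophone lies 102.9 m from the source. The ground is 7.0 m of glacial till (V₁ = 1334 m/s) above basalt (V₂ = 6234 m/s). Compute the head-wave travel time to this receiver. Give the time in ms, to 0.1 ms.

θ_c = arcsin(V₁/V₂) = arcsin(1334/6234) = 12.36°, cos θ_c = 0.9768.
Intercept time tᵢ = 2h cos θ_c / V₁ = 2·7.0·0.9768/1334 = 0.01025 s.
t = x/V₂ + tᵢ = 102.9/6234 + 0.01025 = 0.02676 s.

26.8 ms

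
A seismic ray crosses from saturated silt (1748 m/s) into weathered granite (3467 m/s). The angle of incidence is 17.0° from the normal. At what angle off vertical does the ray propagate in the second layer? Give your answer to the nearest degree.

35°

Snell's law: sin θ₂ = (V₂/V₁)·sin θ₁ = (3467/1748)·sin 17.0° = 0.5799.
θ₂ = arcsin 0.5799 = 35.44° from the normal.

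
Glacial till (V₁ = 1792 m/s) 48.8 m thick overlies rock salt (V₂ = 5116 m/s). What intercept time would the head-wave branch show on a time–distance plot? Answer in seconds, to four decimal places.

0.0510 s

θ_c = arcsin(V₁/V₂) = arcsin(1792/5116) = 20.50°; cos θ_c = 0.9366.
tᵢ = 2h·cos θ_c / V₁ = 2·48.8·0.9366 / 1792 = 0.05101 s.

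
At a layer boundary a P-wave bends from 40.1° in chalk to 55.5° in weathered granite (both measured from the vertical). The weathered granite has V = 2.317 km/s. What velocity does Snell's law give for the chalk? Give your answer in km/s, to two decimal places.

1.81 km/s

Snell's law: sin 40.1°/V₁ = sin 55.5°/V₂.
V₁ = V₂·sin 40.1°/sin 55.5° = 2.317 × 0.7816 = 1.81 km/s.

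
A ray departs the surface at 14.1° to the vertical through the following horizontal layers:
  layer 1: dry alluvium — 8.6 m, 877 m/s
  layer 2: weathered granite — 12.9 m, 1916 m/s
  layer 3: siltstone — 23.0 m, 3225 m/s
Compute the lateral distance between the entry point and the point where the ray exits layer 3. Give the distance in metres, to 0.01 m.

56.64 m

p = sin θ₁/V₁ = sin 14.1°/877 = 2.7778e-04 s/m is conserved through the stack.
Layer 1: θ = 14.10°; offset = 8.6·tan 14.10° = 2.1602 m.
Layer 2: sin θ = p·1916 = 0.5322 → θ = 32.16°; offset = 12.9·tan 32.16° = 8.1098 m.
Layer 3: sin θ = p·3225 = 0.8958 → θ = 63.62°; offset = 23.0·tan 63.62° = 46.3688 m.
Summing the layer offsets gives 56.6388 m.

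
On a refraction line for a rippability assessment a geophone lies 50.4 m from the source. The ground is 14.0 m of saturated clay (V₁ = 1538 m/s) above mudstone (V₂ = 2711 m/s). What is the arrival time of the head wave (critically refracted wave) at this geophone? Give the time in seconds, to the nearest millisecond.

t = x/V₂ + 2h·√(V₂²−V₁²)/(V₁V₂).
√(V₂²−V₁²) = √(2711²−1538²) = 2232.5 m/s; delay term = 2·14.0·2232.5/(1538·2711) = 0.01499 s.
t = 50.4/2711 + 0.01499 = 0.03358 s.

0.034 s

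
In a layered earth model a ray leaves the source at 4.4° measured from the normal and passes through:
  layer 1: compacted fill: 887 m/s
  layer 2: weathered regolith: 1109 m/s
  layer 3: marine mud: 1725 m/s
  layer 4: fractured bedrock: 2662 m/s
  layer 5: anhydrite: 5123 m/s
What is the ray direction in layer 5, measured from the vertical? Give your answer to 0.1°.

26.3°

Ray parameter p = sin 4.4° / 887 = 8.6493e-05 s/m.
sin θ_5 = p·V_5 = 8.6493e-05 × 5123 = 0.4431.
θ_5 = arcsin 0.4431 = 26.30°.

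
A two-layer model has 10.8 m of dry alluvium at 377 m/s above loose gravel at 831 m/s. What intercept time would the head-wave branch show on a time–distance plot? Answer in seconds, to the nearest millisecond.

0.051 s

tᵢ = 2h·√(V₂²−V₁²)/(V₁V₂).
√(V₂²−V₁²) = √(831²−377²) = 740.6 m/s.
tᵢ = 2·10.8·740.6/(377·831) = 0.05106 s.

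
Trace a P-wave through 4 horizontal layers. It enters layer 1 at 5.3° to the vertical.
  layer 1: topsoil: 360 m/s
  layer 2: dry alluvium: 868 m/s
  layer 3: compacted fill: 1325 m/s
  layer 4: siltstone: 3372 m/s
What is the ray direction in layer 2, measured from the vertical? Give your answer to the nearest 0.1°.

Snell's law across each interface conserves sin θ / V, so sin θ_2 = V_2·sin θ₁/V₁.
sin θ_2 = 868 × sin 5.3° / 360 = 0.2227.
θ_2 = arcsin 0.2227 = 12.87°.

12.9°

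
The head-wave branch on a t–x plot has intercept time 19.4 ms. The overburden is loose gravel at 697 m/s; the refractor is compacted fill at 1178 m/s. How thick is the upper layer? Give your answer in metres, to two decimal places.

8.39 m

θ_c = arcsin(697/1178) = 36.28°; cos θ_c = 0.8062.
tᵢ = 2h cos θ_c/V₁ ⇒ h = tᵢ·V₁/(2 cos θ_c) = 0.0194·697/(2·0.8062) = 8.39 m.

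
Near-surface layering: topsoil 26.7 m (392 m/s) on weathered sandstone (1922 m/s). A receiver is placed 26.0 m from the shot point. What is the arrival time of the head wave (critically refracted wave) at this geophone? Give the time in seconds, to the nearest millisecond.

0.147 s

t = x/V₂ + 2h·√(V₂²−V₁²)/(V₁V₂).
√(V₂²−V₁²) = √(1922²−392²) = 1881.6 m/s; delay term = 2·26.7·1881.6/(392·1922) = 0.13336 s.
t = 26.0/1922 + 0.13336 = 0.14689 s.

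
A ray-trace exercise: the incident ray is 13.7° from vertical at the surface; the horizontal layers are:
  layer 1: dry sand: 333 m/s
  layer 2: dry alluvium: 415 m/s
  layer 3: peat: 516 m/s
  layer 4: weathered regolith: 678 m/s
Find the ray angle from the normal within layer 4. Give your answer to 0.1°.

Snell's law across each interface conserves sin θ / V, so sin θ_4 = V_4·sin θ₁/V₁.
sin θ_4 = 678 × sin 13.7° / 333 = 0.4822.
θ_4 = 28.83° from the vertical.

28.8°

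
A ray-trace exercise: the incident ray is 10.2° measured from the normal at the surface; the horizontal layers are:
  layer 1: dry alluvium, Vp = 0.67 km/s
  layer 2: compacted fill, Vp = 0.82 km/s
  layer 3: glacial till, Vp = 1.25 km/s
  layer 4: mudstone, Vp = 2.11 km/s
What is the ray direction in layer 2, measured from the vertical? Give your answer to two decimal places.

12.52°

Ray parameter p = sin 10.2° / 0.67 = 2.6431e-01 s/km.
sin θ_2 = p·V_2 = 2.6431e-01 × 0.82 = 0.2167.
θ_2 = arcsin 0.2167 = 12.52°.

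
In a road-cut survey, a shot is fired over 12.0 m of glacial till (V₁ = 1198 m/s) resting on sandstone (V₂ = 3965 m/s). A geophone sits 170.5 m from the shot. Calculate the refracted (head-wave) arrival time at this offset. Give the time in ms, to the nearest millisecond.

θ_c = arcsin(V₁/V₂) = arcsin(1198/3965) = 17.59°, cos θ_c = 0.9533.
Intercept time tᵢ = 2h cos θ_c / V₁ = 2·12.0·0.9533/1198 = 0.01910 s.
t = x/V₂ + tᵢ = 170.5/3965 + 0.01910 = 0.06210 s.

62 ms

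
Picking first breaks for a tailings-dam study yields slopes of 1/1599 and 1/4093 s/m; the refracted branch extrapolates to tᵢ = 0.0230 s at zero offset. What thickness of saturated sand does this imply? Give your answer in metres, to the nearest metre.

20 m

h = tᵢ·V₁·V₂ / (2·√(V₂²−V₁²)).
√(V₂²−V₁²) = √(4093² − 1599²) = 3767.7 m/s.
h = 0.023 s × 1599 × 4093 / (2 × 3767.7) = 19.98 m.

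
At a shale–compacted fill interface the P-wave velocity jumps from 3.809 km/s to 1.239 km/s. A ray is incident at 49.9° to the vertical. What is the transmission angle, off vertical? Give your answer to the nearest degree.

Snell's law: sin θ₂ = (V₂/V₁)·sin θ₁ = (1.239/3.809)·sin 49.9° = 0.2488.
θ₂ = sin⁻¹(0.2488) = 14.41° (from vertical).

14°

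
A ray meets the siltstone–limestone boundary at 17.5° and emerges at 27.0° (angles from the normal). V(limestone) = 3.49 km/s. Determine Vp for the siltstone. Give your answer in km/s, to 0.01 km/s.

sin 17.5° = 0.3007; sin 27.0° = 0.4540.
V₁ = V₂·(sin θ₁/sin θ₂) = 3.49·(0.3007/0.4540) = 2.31 km/s.

2.31 km/s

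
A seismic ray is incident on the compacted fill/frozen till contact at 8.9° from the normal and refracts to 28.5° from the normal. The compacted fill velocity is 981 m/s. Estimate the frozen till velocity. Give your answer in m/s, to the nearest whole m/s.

sin 8.9° = 0.1547; sin 28.5° = 0.4772.
V₂ = V₁·(sin θ₂/sin θ₁) = 981·(0.4772/0.1547) = 3025.61 m/s.

3026 m/s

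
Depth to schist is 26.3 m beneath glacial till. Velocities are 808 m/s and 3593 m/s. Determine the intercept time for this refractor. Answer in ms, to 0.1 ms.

63.4 ms

tᵢ = 2h·√(V₂²−V₁²)/(V₁V₂).
√(V₂²−V₁²) = √(3593²−808²) = 3501.0 m/s.
tᵢ = 2·26.3·3501.0/(808·3593) = 0.06343 s.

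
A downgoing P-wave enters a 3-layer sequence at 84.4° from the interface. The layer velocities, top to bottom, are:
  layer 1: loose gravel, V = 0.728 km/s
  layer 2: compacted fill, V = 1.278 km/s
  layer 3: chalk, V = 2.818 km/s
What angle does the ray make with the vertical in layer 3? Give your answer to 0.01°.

22.19°

From the normal: θ₁ = 90° − 84.4° = 5.6°.
Ray parameter p = sin 5.6° / 0.728 = 1.3404e-01 s/km.
sin θ_3 = p·V_3 = 1.3404e-01 × 2.818 = 0.3777.
θ_3 = 22.19° from the vertical.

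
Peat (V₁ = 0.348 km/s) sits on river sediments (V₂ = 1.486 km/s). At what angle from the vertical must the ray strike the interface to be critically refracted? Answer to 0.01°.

Critical incidence: sin θ_c = V₁/V₂ = 0.348/1.486 = 0.2342.
θ_c = arcsin 0.2342 = 13.54°.

13.54°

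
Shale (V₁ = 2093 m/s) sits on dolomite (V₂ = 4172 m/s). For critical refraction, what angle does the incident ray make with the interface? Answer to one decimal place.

59.9°

At critical incidence the refracted ray runs along the interface (θ₂ = 90°), so sin θ_c = V₁/V₂.
θ_c = arcsin(2093/4172) = arcsin 0.5017 = 30.11°.
Measured from the interface: 90° − 30.11° = 59.89°.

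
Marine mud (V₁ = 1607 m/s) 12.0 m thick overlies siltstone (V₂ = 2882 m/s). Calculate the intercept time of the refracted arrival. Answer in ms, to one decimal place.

tᵢ = 2h·√(V₂²−V₁²)/(V₁V₂).
√(V₂²−V₁²) = √(2882²−1607²) = 2392.4 m/s.
tᵢ = 2·12.0·2392.4/(1607·2882) = 0.01240 s.

12.4 ms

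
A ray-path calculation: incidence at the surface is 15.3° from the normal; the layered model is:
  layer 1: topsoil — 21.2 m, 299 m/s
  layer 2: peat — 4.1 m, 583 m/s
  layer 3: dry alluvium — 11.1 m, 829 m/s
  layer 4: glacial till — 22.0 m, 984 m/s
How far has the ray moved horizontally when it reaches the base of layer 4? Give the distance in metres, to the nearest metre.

59 m

Ray parameter p = sin 15.3° / 299 m/s = 8.8252e-04 s/m.
Layer 1: θ = 15.30°; offset = 21.2·tan 15.30° = 5.800 m.
Layer 2: sin θ = p·583 = 0.5145 → θ = 30.96°; offset = 4.1·tan 30.96° = 2.460 m.
Layer 3: sin θ = p·829 = 0.7316 → θ = 47.02°; offset = 11.1·tan 47.02° = 11.912 m.
Layer 4: sin θ = p·984 = 0.8684 → θ = 60.27°; offset = 22.0·tan 60.27° = 38.528 m.
Summing the layer offsets gives 58.700 m.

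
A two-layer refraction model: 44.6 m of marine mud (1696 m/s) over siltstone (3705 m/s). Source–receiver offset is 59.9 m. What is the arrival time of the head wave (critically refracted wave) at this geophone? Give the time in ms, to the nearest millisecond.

63 ms

t = x/V₂ + 2h·√(V₂²−V₁²)/(V₁V₂).
√(V₂²−V₁²) = √(3705²−1696²) = 3294.0 m/s; delay term = 2·44.6·3294.0/(1696·3705) = 0.04676 s.
t = 59.9/3705 + 0.04676 = 0.06293 s.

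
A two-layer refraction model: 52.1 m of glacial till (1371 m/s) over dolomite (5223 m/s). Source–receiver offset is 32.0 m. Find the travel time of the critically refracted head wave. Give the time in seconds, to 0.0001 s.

t = x/V₂ + 2h·√(V₂²−V₁²)/(V₁V₂).
√(V₂²−V₁²) = √(5223²−1371²) = 5039.8 m/s; delay term = 2·52.1·5039.8/(1371·5223) = 0.07334 s.
t = 32.0/5223 + 0.07334 = 0.07946 s.

0.0795 s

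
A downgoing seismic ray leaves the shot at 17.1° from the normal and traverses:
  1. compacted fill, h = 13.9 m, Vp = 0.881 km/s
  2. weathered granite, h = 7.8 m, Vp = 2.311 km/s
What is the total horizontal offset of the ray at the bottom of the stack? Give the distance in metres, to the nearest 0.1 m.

13.7 m

Ray parameter p = sin 17.1° / 0.881 km/s = 3.3376e-01 s/km.
Layer 1: θ = 17.10°; offset = 13.9·tan 17.10° = 4.276 m.
Layer 2: sin θ = p·2.311 = 0.7713 → θ = 50.47°; offset = 7.8·tan 50.47° = 9.453 m.
Total horizontal offset = 13.729 m.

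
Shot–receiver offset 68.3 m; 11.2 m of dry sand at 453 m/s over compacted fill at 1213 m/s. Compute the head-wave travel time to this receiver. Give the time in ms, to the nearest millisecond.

t = x/V₂ + 2h·√(V₂²−V₁²)/(V₁V₂).
√(V₂²−V₁²) = √(1213²−453²) = 1125.2 m/s; delay term = 2·11.2·1125.2/(453·1213) = 0.04587 s.
t = 68.3/1213 + 0.04587 = 0.10218 s.

102 ms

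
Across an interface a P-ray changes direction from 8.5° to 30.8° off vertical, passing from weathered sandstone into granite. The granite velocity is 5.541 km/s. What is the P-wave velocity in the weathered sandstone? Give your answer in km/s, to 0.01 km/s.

1.60 km/s

Snell's law: sin 8.5°/V₁ = sin 30.8°/V₂.
V₁ = V₂·sin 8.5°/sin 30.8° = 5.541 × 0.2887 = 1.60 km/s.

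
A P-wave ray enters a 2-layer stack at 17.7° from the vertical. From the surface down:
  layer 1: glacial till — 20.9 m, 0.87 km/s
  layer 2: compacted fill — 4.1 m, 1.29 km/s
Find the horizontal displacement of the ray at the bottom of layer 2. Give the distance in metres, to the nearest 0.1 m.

8.7 m

Ray parameter p = sin 17.7° / 0.87 km/s = 3.4946e-01 s/km.
Layer 1: θ = 17.70°; offset = 20.9·tan 17.70° = 6.670 m.
Layer 2: sin θ = p·1.29 = 0.4508 → θ = 26.80°; offset = 4.1·tan 26.80° = 2.071 m.
Total horizontal offset = 8.741 m.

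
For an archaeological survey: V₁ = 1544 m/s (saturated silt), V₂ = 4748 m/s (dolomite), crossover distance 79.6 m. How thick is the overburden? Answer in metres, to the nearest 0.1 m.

x_cross = 2h·√((V₂+V₁)/(V₂−V₁)) → h = x_cross / (2·√((V₂+V₁)/(V₂−V₁))).
√((V₂+V₁)/(V₂−V₁)) = √((4748+1544)/(4748−1544)) = 1.4014.
h = 79.6 / (2·1.4014) = 28.40 m.

28.4 m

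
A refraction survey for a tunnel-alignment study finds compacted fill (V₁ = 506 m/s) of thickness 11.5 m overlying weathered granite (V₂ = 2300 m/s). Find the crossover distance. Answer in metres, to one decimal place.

θ_c = arcsin(506/2300) = 12.71°, so cos θ_c = 0.9755 and tᵢ = 2h cos θ_c/V₁ = 0.0443 s.
At crossover x/V₁ = x/V₂ + tᵢ ⇒ x = tᵢ/(1/V₁ − 1/V₂) = 0.04434/(1.9763e-03 − 4.3478e-04) = 28.76 m.

28.8 m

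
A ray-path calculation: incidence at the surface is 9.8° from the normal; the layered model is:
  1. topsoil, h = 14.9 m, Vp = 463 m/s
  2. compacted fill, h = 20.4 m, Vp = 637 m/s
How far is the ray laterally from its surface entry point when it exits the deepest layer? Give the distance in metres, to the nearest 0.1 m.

Apply Snell's law at each interface; in layer i the horizontal offset is hᵢ·tan θᵢ.
Layer 1: θ = 9.80°; offset = 14.9·tan 9.80° = 2.574 m.
Layer 2: sin θ = 637·sin 9.8°/463 = 0.2342, θ = 13.54°; offset = 20.4·tan 13.54° = 4.914 m.
Total horizontal offset = 7.487 m.

7.5 m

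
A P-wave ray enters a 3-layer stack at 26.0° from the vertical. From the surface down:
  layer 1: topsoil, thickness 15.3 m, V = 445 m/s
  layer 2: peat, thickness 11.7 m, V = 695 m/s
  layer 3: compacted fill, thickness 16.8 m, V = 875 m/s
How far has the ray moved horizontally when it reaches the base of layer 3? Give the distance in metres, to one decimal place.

p = sin θ₁/V₁ = sin 26.0°/445 = 9.8510e-04 s/m is conserved through the stack.
Layer 1: θ = 26.00°; offset = 15.3·tan 26.00° = 7.462 m.
Layer 2: sin θ = p·695 = 0.6846 → θ = 43.21°; offset = 11.7·tan 43.21° = 10.990 m.
Layer 3: sin θ = p·875 = 0.8620 → θ = 59.54°; offset = 16.8·tan 59.54° = 28.564 m.
Summing the layer offsets gives 47.016 m.

47.0 m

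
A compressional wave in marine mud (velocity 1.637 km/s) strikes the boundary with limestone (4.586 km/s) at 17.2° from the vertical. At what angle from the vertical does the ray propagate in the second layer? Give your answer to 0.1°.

55.9°

Snell's law: sin θ₂ = (V₂/V₁)·sin θ₁ = (4.586/1.637)·sin 17.2° = 0.8284.
θ₂ = arcsin 0.8284 = 55.94° from the normal.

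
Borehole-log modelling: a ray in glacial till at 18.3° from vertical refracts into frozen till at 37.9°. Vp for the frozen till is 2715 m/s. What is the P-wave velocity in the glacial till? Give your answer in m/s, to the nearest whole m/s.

1388 m/s

Snell's law: sin 18.3°/V₁ = sin 37.9°/V₂.
V₁ = V₂·sin 18.3°/sin 37.9° = 2715 × 0.5112 = 1387.77 m/s.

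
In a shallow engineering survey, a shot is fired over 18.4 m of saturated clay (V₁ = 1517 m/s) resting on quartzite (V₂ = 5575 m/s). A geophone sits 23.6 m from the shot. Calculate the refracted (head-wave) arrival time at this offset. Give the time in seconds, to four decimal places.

0.0276 s

t = x/V₂ + 2h·√(V₂²−V₁²)/(V₁V₂).
√(V₂²−V₁²) = √(5575²−1517²) = 5364.6 m/s; delay term = 2·18.4·5364.6/(1517·5575) = 0.02334 s.
t = 23.6/5575 + 0.02334 = 0.02758 s.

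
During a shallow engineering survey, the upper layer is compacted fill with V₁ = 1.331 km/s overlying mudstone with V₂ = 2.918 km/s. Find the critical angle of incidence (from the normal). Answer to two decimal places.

At critical incidence the refracted ray runs along the interface (θ₂ = 90°), so sin θ_c = V₁/V₂.
θ_c = arcsin(1.331/2.918) = arcsin 0.4561 = 27.14°.

27.14°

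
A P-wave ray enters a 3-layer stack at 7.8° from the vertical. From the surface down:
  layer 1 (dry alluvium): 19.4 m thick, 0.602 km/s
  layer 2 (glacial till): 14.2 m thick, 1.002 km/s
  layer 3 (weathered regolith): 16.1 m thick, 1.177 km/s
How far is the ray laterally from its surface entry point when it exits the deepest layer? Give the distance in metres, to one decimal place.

Ray parameter p = sin 7.8° / 0.602 km/s = 2.2544e-01 s/km.
Layer 1: θ = 7.80°; offset = 19.4·tan 7.80° = 2.657 m.
Layer 2: sin θ = p·1.002 = 0.2259 → θ = 13.06°; offset = 14.2·tan 13.06° = 3.293 m.
Layer 3: sin θ = p·1.177 = 0.2653 → θ = 15.39°; offset = 16.1·tan 15.39° = 4.431 m.
Σ offsets = 10.381 m.

10.4 m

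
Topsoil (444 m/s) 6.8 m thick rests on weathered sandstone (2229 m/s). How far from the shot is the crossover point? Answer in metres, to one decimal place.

x_cross = 2h·√((V₂+V₁)/(V₂−V₁)).
(V₂+V₁)/(V₂−V₁) = (2229+444)/(2229−444) = 1.4975; √ = 1.2237.
x_cross = 2·6.8·1.2237 = 16.64 m.

16.6 m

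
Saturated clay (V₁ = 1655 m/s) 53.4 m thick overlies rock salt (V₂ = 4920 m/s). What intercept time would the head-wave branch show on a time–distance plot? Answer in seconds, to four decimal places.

0.0608 s

θ_c = arcsin(V₁/V₂) = arcsin(1655/4920) = 19.66°; cos θ_c = 0.9417.
tᵢ = 2h·cos θ_c / V₁ = 2·53.4·0.9417 / 1655 = 0.06077 s.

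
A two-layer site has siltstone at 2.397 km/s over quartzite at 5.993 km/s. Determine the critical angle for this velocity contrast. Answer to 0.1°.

23.6°

At critical incidence the refracted ray runs along the interface (θ₂ = 90°), so sin θ_c = V₁/V₂.
θ_c = arcsin(2.397/5.993) = arcsin 0.4000 = 23.58°.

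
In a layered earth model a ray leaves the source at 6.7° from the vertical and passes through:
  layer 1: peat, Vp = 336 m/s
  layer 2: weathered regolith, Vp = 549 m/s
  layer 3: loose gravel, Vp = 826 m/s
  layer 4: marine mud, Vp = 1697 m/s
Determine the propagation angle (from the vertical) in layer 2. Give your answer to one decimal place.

Snell's law across each interface conserves sin θ / V, so sin θ_2 = V_2·sin θ₁/V₁.
sin θ_2 = 549 × sin 6.7° / 336 = 0.1906.
θ_2 = 10.99° from the vertical.

11.0°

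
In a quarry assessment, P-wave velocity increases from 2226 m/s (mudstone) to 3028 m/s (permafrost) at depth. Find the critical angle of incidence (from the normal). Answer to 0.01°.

47.32°

At critical incidence the refracted ray runs along the interface (θ₂ = 90°), so sin θ_c = V₁/V₂.
θ_c = arcsin(2226/3028) = arcsin 0.7351 = 47.32°.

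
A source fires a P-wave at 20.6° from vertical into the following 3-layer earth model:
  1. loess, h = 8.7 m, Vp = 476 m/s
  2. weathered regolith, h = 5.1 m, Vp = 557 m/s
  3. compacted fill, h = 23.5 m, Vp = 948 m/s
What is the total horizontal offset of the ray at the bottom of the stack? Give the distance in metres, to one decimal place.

28.7 m

Apply Snell's law at each interface; in layer i the horizontal offset is hᵢ·tan θᵢ.
Layer 1: θ = 20.60°; offset = 8.7·tan 20.60° = 3.270 m.
Layer 2: sin θ = 557·sin 20.6°/476 = 0.4117, θ = 24.31°; offset = 5.1·tan 24.31° = 2.304 m.
Layer 3: sin θ = 948·sin 20.6°/476 = 0.7007, θ = 44.49°; offset = 23.5·tan 44.49° = 23.082 m.
Σ offsets = 28.656 m.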